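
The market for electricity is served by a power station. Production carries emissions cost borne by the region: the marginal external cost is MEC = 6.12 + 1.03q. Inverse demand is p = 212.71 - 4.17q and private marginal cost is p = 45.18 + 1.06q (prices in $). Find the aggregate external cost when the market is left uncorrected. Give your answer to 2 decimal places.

$724.47

Market equilibrium (private): 45.18 + 1.06q = 212.71 - 4.17q → q_m = 32.0325.
Total external cost = ∫₀^{q_m} (6.12 + 1.03q) dq = 6.12×32.0325 + ½×1.03×32.0325² = 724.4706.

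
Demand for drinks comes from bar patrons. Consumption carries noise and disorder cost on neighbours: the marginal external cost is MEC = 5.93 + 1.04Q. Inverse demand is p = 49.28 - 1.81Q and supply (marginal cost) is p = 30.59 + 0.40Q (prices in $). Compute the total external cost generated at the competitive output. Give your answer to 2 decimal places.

Market equilibrium (private): 30.59 + 0.40Q = 49.28 - 1.81Q → Q_m = 8.4570.
Total external cost = ∫₀^{Q_m} (5.93 + 1.04Q) dQ = 5.93×8.4570 + ½×1.04×8.4570² = 87.3409.

$87.34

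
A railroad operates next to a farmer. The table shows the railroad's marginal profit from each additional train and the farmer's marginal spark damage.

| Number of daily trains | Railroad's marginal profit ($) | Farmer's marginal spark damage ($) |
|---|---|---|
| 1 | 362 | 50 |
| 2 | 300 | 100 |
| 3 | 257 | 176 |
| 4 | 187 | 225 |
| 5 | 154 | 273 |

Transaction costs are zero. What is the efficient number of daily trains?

3

Bargaining reaches the level where marginal profit last exceeds marginal spark damage.
That holds through level 3 (257 ≥ 176) but not at 4 (187 < 225).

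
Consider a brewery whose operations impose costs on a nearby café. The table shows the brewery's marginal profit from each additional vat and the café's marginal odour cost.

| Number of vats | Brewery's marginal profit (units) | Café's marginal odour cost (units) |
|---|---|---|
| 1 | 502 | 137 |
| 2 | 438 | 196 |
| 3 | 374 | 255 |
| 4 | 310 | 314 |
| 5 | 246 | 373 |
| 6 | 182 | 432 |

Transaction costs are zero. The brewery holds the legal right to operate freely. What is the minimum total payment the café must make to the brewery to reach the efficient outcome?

Left alone the brewery would choose level 6 (marginal profit stays positive).
Efficient level: k* = 3 (marginal profit ≥ marginal odour cost through 3).
The café must at least cover the brewery's forgone profit from cutting 6→3: 310 + 246 + 182 = 738.

738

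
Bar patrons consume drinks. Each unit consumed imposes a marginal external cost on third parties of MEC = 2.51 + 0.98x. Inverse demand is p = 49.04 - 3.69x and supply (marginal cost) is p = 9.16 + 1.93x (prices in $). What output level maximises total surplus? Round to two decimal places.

x* = 5.66

Social marginal benefit = demand − MEC = 46.53 - 4.67x.
Set SMB = MC: 46.53 - 4.67x = 9.16 + 1.93x → x* = 5.6621.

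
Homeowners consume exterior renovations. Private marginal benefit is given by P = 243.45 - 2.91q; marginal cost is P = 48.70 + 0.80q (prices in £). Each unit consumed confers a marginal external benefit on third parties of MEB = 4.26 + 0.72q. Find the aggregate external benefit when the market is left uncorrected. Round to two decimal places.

£1215.62

Market equilibrium (private): 48.70 + 0.80q = 243.45 - 2.91q → q_m = 52.4933.
Total external benefit = ∫₀^{q_m} (4.26 + 0.72q) dq = 4.26×52.4933 + ½×0.72×52.4933² = 1215.6182.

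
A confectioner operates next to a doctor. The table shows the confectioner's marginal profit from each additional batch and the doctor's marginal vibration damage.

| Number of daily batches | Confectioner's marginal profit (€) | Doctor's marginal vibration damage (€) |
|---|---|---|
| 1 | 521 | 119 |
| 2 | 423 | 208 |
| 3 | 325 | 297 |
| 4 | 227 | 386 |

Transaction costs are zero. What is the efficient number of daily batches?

Bargaining reaches the level where marginal profit last exceeds marginal vibration damage.
That holds through level 3 (325 ≥ 297) but not at 4 (227 < 386).

3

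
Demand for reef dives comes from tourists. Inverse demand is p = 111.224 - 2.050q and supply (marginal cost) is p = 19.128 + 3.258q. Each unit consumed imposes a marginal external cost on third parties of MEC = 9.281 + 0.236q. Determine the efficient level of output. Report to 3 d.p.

q* = 14.938

Social marginal benefit = demand − MEC = 101.943 - 2.286q.
Set SMB = MC: 101.943 - 2.286q = 19.128 + 3.258q → q* = 14.9378.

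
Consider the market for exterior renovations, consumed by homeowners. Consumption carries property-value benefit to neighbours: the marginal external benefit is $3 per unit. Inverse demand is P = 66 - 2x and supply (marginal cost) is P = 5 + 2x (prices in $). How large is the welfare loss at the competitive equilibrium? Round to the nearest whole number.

DWL = $1

Market equilibrium (private): 5 + 2x = 66 - 2x → x_m = 15.2500.
Social marginal benefit = demand + MEB = 69 - 2x.
Set SMB = MC: 69 - 2x = 5 + 2x → x* = 16.0000.
Height of the DWL triangle at x_m is SMB(x_m) − MC(x_m) = MEB(x_m) = 3.0000.
DWL = ½ × 0.7500 × 3.0000 = 1.1250.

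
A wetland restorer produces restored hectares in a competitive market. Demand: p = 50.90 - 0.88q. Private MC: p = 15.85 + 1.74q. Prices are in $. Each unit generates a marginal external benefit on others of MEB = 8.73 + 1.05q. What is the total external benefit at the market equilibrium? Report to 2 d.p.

Market equilibrium (private): 15.85 + 1.74q = 50.90 - 0.88q → q_m = 13.3779.
Total external benefit = ∫₀^{q_m} (8.73 + 1.05q) dq = 8.73×13.3779 + ½×1.05×13.3779² = 210.7474.

$210.75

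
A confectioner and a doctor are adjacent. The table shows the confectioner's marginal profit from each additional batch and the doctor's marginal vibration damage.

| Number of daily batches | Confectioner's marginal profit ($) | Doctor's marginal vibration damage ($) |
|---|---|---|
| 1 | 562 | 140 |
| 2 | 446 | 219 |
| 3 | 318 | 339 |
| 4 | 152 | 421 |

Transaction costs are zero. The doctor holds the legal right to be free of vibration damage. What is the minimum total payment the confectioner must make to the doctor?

$359

Efficient level: marginal profit ≥ marginal vibration damage through level 2, so k* = 2.
With the doctor holding the right, the confectioner must at least compensate total damage at k*: 140 + 219 = 359.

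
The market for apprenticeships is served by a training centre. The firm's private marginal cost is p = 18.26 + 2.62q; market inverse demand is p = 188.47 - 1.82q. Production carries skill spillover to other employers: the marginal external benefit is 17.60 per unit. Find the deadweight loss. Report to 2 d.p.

Market equilibrium (private): 18.26 + 2.62q = 188.47 - 1.82q → q_m = 38.3356.
Social marginal cost = private MC − MEB = 0.66 + 2.62q.
Set SMC = demand: 0.66 + 2.62q = 188.47 - 1.82q → q* = 42.2995.
The welfare-loss triangle has base |q_m − q*| and height MEB(q_m) (the vertical gap between SMC and demand is zero at q* and MEB at q_m).
DWL = ½ × 3.9639 × 17.6000 = 34.8823.

DWL = 34.88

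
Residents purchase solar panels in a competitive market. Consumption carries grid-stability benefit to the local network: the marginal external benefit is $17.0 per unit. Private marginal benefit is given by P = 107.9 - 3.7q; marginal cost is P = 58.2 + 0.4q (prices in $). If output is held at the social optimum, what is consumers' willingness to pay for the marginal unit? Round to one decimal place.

P = $47.7

Social marginal benefit = demand + MEB = 124.9 - 3.7q.
Set SMB = MC: 124.9 - 3.7q = 58.2 + 0.4q → q* = 16.2683.
Consumer price on the demand curve at q*: 107.9 − 3.7×16.2683 = 47.7073.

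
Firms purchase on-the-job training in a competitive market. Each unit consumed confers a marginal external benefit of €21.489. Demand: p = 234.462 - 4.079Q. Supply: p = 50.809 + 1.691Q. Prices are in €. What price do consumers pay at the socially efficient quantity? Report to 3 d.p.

P = €89.440

Social marginal benefit = demand + MEB = 255.951 - 4.079Q.
Set SMB = MC: 255.951 - 4.079Q = 50.809 + 1.691Q → Q* = 35.5532.
Consumer price on the demand curve at Q*: 234.462 − 4.079×35.5532 = 89.4405.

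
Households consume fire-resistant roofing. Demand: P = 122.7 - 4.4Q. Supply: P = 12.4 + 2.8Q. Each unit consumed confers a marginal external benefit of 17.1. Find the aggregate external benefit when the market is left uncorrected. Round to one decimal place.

262.0

Market equilibrium (private): 12.4 + 2.8Q = 122.7 - 4.4Q → Q_m = 15.3194.
Total external benefit = MEB × Q_m = 17.1 × 15.3194 = 261.9617.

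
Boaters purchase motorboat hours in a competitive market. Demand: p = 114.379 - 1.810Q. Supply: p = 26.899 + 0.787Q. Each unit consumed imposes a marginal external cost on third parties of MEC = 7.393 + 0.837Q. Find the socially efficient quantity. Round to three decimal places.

Q* = 23.322

Social marginal benefit = demand − MEC = 106.986 - 2.647Q.
Set SMB = MC: 106.986 - 2.647Q = 26.899 + 0.787Q → Q* = 23.3218.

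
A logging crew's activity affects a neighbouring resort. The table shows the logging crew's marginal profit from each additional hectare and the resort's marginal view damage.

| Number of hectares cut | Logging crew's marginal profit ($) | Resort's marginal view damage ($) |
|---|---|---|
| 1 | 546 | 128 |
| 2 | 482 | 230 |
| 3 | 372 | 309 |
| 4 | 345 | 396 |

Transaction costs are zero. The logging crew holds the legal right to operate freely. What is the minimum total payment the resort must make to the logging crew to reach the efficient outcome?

$345

Left alone the logging crew would choose level 4 (marginal profit stays positive).
Efficient level: k* = 3 (marginal profit ≥ marginal view damage through 3).
The resort must at least cover the logging crew's forgone profit from cutting 4→3: 345 = 345.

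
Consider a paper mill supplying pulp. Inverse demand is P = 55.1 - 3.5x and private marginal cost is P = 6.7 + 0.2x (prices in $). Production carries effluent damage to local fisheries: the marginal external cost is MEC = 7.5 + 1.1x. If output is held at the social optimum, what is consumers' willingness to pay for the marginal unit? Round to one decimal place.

Social marginal cost = private MC + MEC = 14.2 + 1.3x.
Set SMC = demand: 14.2 + 1.3x = 55.1 - 3.5x → x* = 8.5208.
Consumer price on the demand curve at x*: 55.1 − 3.5×8.5208 = 25.2772.

P = $25.3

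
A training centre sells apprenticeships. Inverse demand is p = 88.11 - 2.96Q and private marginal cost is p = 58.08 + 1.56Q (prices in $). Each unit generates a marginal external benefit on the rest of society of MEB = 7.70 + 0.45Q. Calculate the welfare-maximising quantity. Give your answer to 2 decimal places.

Social marginal cost = private MC − MEB = 50.38 + 1.11Q.
Set SMC = demand: 50.38 + 1.11Q = 88.11 - 2.96Q → Q* = 9.2703.

Q* = 9.27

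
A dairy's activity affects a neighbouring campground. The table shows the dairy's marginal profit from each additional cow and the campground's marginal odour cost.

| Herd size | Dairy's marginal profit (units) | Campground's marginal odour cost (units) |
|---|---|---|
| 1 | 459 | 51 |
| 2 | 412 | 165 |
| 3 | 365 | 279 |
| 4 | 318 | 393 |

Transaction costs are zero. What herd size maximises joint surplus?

Bargaining reaches the level where marginal profit last exceeds marginal odour cost.
That holds through level 3 (365 ≥ 279) but not at 4 (318 < 393).

3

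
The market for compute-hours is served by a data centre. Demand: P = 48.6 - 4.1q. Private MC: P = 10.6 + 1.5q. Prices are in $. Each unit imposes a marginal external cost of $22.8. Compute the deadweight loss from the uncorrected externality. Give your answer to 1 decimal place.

Market equilibrium (private): 10.6 + 1.5q = 48.6 - 4.1q → q_m = 6.7857.
Social marginal cost = private MC + MEC = 33.4 + 1.5q.
Set SMC = demand: 33.4 + 1.5q = 48.6 - 4.1q → q* = 2.7143.
Height of the DWL triangle at q_m is SMC(q_m) − demand(q_m) = MEC(q_m) = 22.8000.
DWL = ½ × 4.0714 × 22.8000 = 46.4140.

DWL = $46.4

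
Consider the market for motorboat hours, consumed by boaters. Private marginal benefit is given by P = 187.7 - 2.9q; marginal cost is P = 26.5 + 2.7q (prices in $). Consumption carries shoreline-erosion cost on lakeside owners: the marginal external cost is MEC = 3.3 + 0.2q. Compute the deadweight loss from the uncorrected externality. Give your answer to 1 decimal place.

Market equilibrium (private): 26.5 + 2.7q = 187.7 - 2.9q → q_m = 28.7857.
Social marginal benefit = demand − MEC = 184.4 - 3.1q.
Set SMB = MC: 184.4 - 3.1q = 26.5 + 2.7q → q* = 27.2241.
The welfare-loss triangle has base |q_m − q*| and height MEC(q_m) (the vertical gap between SMB and MC is zero at q* and MEC at q_m).
DWL = ½ × 1.5616 × 9.0571 = 7.0718.

DWL = $7.1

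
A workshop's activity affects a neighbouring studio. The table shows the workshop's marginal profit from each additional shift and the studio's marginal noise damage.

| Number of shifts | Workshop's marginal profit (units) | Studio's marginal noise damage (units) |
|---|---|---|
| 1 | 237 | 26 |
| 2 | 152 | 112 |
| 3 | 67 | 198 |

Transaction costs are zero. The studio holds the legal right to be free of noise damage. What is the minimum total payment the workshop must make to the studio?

Efficient level: marginal profit ≥ marginal noise damage through level 2, so k* = 2.
With the studio holding the right, the workshop must at least compensate total damage at k*: 26 + 112 = 138.

138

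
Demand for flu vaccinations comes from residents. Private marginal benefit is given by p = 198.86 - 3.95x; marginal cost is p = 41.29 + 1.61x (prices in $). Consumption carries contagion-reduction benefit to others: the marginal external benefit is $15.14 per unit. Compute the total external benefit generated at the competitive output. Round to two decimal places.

Market equilibrium (private): 41.29 + 1.61x = 198.86 - 3.95x → x_m = 28.3399.
Total external benefit = MEB × x_m = 15.14 × 28.3399 = 429.0661.

$429.07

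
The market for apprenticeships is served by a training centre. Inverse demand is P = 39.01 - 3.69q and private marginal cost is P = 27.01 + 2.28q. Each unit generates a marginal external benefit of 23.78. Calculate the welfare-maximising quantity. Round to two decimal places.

q* = 5.99

Social marginal cost = private MC − MEB = 3.23 + 2.28q.
Set SMC = demand: 3.23 + 2.28q = 39.01 - 3.69q → q* = 5.9933.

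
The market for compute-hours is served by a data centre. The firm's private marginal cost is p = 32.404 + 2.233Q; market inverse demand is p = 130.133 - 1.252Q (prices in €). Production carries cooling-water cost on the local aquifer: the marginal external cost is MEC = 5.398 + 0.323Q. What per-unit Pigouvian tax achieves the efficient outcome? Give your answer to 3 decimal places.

Social marginal cost = private MC + MEC = 37.802 + 2.556Q.
Set SMC = demand: 37.802 + 2.556Q = 130.133 - 1.252Q → Q* = 24.2466.
The Pigouvian tax equals MEC at Q*: 5.398 + 0.323×24.2466 = 13.2297.

tax = €13.230 per unit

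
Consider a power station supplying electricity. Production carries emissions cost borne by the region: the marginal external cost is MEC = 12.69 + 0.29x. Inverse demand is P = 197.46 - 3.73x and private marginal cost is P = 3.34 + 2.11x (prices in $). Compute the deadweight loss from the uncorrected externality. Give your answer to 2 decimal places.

Market equilibrium (private): 3.34 + 2.11x = 197.46 - 3.73x → x_m = 33.2397.
Social marginal cost = private MC + MEC = 16.03 + 2.40x.
Set SMC = demand: 16.03 + 2.40x = 197.46 - 3.73x → x* = 29.5971.
Between x* and x_m the wedge SMC − demand runs linearly from 0 to MEC(x_m), so the loss is a triangle.
DWL = ½ × 3.6426 × 22.3295 = 40.6687.

DWL = $40.67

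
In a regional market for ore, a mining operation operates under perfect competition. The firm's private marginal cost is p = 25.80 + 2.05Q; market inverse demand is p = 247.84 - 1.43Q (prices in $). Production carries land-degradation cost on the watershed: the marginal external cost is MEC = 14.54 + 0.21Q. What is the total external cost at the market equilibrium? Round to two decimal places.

Market equilibrium (private): 25.80 + 2.05Q = 247.84 - 1.43Q → Q_m = 63.8046.
Total external cost = ∫₀^{Q_m} (14.54 + 0.21Q) dQ = 14.54×63.8046 + ½×0.21×63.8046² = 1355.1767.

$1355.18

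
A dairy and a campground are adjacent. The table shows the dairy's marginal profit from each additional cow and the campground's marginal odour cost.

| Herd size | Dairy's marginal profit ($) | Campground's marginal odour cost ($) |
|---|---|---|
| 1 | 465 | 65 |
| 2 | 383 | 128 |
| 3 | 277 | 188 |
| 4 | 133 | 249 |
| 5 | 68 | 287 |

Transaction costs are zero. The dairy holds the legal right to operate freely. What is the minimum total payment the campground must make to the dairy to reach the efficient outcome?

Left alone the dairy would choose level 5 (marginal profit stays positive).
Efficient level: k* = 3 (marginal profit ≥ marginal odour cost through 3).
The campground must at least cover the dairy's forgone profit from cutting 5→3: 133 + 68 = 201.

$201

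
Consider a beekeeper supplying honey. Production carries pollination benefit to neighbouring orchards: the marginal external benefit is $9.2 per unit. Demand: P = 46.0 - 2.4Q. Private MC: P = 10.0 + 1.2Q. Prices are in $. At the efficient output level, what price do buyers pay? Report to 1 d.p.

P = $15.9

Social marginal cost = private MC − MEB = 0.8 + 1.2Q.
Set SMC = demand: 0.8 + 1.2Q = 46.0 - 2.4Q → Q* = 12.5556.
Consumer price on the demand curve at Q*: 46.0 − 2.4×12.5556 = 15.8666.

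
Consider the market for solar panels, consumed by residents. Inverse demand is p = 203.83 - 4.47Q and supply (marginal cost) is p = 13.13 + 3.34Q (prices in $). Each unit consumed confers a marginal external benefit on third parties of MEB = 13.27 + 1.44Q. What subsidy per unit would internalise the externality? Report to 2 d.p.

subsidy = $59.38 per unit

Social marginal benefit = demand + MEB = 217.10 - 3.03Q.
Set SMB = MC: 217.10 - 3.03Q = 13.13 + 3.34Q → Q* = 32.0204.
The Pigouvian subsidy equals MEB at Q*: 13.27 + 1.44×32.0204 = 59.3794.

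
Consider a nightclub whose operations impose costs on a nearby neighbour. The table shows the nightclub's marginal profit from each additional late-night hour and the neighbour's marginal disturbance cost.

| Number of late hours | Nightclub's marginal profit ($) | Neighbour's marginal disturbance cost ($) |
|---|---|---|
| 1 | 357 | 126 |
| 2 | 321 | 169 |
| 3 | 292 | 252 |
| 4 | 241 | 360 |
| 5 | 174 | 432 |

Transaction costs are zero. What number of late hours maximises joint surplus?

3

Bargaining reaches the level where marginal profit last exceeds marginal disturbance cost.
That holds through level 3 (292 ≥ 252) but not at 4 (241 < 360).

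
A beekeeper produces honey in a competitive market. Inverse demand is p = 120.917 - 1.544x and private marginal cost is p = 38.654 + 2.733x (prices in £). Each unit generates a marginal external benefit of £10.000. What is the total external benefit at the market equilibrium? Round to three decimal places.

Market equilibrium (private): 38.654 + 2.733x = 120.917 - 1.544x → x_m = 19.2338.
Total external benefit = MEB × x_m = 10.000 × 19.2338 = 192.3380.

£192.338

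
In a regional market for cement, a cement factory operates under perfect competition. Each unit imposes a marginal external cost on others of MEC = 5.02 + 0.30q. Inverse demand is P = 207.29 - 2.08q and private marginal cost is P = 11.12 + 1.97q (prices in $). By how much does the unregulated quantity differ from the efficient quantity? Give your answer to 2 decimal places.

Market equilibrium (private): 11.12 + 1.97q = 207.29 - 2.08q → q_m = 48.4370.
Social marginal cost = private MC + MEC = 16.14 + 2.27q.
Set SMC = demand: 16.14 + 2.27q = 207.29 - 2.08q → q* = 43.9425.
Gap = |48.4370 − 43.9425| = 4.4945.

4.49 units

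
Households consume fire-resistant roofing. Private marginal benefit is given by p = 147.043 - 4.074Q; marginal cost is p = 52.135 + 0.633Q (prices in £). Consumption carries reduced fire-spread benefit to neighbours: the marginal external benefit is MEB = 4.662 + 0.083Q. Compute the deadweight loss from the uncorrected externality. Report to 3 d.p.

DWL = £4.340

Market equilibrium (private): 52.135 + 0.633Q = 147.043 - 4.074Q → Q_m = 20.1632.
Social marginal benefit = demand + MEB = 151.705 - 3.991Q.
Set SMB = MC: 151.705 - 3.991Q = 52.135 + 0.633Q → Q* = 21.5333.
Between Q* and Q_m the wedge SMB − MC runs linearly from 0 to MEB(Q_m), so the loss is a triangle.
DWL = ½ × 1.3701 × 6.3355 = 4.3401.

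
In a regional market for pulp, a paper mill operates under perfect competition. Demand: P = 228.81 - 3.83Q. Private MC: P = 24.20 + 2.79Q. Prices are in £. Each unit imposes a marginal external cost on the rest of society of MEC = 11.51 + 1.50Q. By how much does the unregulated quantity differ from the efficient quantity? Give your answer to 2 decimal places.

Market equilibrium (private): 24.20 + 2.79Q = 228.81 - 3.83Q → Q_m = 30.9079.
Social marginal cost = private MC + MEC = 35.71 + 4.29Q.
Set SMC = demand: 35.71 + 4.29Q = 228.81 - 3.83Q → Q* = 23.7808.
Gap = |30.9079 − 23.7808| = 7.1271.

7.13 units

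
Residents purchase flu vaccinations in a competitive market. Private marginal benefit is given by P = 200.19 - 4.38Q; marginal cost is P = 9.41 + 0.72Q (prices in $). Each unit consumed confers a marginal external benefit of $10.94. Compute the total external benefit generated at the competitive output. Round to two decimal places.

Market equilibrium (private): 9.41 + 0.72Q = 200.19 - 4.38Q → Q_m = 37.4078.
Total external benefit = MEB × Q_m = 10.94 × 37.4078 = 409.2413.

$409.24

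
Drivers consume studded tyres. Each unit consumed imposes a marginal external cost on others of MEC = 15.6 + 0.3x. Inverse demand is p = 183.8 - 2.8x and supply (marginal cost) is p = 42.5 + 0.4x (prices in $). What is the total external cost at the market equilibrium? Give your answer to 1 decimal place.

Market equilibrium (private): 42.5 + 0.4x = 183.8 - 2.8x → x_m = 44.1563.
Total external cost = ∫₀^{x_m} (15.6 + 0.3x) dx = 15.6×44.1563 + ½×0.3×44.1563² = 981.3051.

$981.3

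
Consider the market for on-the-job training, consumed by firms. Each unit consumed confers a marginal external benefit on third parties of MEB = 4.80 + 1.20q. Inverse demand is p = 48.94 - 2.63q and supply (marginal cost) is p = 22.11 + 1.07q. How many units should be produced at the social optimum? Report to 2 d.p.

Social marginal benefit = demand + MEB = 53.74 - 1.43q.
Set SMB = MC: 53.74 - 1.43q = 22.11 + 1.07q → q* = 12.6520.

q* = 12.65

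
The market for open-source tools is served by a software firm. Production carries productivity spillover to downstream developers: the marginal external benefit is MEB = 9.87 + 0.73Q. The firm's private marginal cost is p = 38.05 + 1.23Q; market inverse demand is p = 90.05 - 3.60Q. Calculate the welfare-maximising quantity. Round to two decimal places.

Social marginal cost = private MC − MEB = 28.18 + 0.50Q.
Set SMC = demand: 28.18 + 0.50Q = 90.05 - 3.60Q → Q* = 15.0902.

Q* = 15.09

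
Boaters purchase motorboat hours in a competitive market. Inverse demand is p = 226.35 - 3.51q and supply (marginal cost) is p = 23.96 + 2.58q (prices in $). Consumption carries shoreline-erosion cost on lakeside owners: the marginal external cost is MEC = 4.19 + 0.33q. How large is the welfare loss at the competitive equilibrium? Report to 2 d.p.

Market equilibrium (private): 23.96 + 2.58q = 226.35 - 3.51q → q_m = 33.2332.
Social marginal benefit = demand − MEC = 222.16 - 3.84q.
Set SMB = MC: 222.16 - 3.84q = 23.96 + 2.58q → q* = 30.8723.
Height of the DWL triangle at q_m is MC(q_m) − SMB(q_m) = MEC(q_m) = 15.1569.
DWL = ½ × 2.3609 × 15.1569 = 17.8920.

DWL = $17.89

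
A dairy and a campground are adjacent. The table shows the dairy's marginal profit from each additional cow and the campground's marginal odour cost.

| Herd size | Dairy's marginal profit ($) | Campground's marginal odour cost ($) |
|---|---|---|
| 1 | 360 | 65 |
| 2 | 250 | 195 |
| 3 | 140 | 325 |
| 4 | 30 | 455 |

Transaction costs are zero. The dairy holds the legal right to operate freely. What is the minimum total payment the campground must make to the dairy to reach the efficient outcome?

$170

Left alone the dairy would choose level 4 (marginal profit stays positive).
Efficient level: k* = 2 (marginal profit ≥ marginal odour cost through 2).
The campground must at least cover the dairy's forgone profit from cutting 4→2: 140 + 30 = 170.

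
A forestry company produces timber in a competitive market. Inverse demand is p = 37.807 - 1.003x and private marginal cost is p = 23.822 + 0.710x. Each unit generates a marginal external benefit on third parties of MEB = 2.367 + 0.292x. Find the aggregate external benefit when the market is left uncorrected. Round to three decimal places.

29.055

Market equilibrium (private): 23.822 + 0.710x = 37.807 - 1.003x → x_m = 8.1640.
Total external benefit = ∫₀^{x_m} (2.367 + 0.292x) dx = 2.367×8.1640 + ½×0.292×8.1640² = 29.0552.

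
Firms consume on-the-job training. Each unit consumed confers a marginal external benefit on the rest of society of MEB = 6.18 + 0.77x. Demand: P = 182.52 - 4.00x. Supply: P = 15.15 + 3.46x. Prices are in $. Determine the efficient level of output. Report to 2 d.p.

Social marginal benefit = demand + MEB = 188.70 - 3.23x.
Set SMB = MC: 188.70 - 3.23x = 15.15 + 3.46x → x* = 25.9417.

x* = 25.94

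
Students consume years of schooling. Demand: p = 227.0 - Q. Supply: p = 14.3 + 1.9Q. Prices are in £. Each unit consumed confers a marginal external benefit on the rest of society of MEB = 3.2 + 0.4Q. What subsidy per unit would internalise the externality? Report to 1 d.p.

subsidy = £37.7 per unit

Social marginal benefit = demand + MEB = 230.2 - 0.6Q.
Set SMB = MC: 230.2 - 0.6Q = 14.3 + 1.9Q → Q* = 86.3600.
The Pigouvian subsidy equals MEB at Q*: 3.2 + 0.4×86.3600 = 37.7440.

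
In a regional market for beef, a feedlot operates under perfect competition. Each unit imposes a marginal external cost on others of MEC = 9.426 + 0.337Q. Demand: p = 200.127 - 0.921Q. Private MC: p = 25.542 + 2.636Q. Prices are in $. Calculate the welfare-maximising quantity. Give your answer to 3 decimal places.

Social marginal cost = private MC + MEC = 34.968 + 2.973Q.
Set SMC = demand: 34.968 + 2.973Q = 200.127 - 0.921Q → Q* = 42.4137.

Q* = 42.414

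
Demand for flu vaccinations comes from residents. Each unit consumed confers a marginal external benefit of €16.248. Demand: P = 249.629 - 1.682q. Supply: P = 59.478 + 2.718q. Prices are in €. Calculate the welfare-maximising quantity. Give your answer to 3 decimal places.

Social marginal benefit = demand + MEB = 265.877 - 1.682q.
Set SMB = MC: 265.877 - 1.682q = 59.478 + 2.718q → q* = 46.9089.

q* = 46.909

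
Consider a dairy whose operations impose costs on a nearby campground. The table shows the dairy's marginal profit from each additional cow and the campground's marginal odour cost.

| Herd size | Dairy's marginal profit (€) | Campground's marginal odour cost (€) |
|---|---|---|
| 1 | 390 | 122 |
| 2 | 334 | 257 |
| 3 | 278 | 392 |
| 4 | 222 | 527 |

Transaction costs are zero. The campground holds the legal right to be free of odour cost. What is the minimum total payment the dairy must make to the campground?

€379

Efficient level: marginal profit ≥ marginal odour cost through level 2, so k* = 2.
With the campground holding the right, the dairy must at least compensate total damage at k*: 122 + 257 = 379.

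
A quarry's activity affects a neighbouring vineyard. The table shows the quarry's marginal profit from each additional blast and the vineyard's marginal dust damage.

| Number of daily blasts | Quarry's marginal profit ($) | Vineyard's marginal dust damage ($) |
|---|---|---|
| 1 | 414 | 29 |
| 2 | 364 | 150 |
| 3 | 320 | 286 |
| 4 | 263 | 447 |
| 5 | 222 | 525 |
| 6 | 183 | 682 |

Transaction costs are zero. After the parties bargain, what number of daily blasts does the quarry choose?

3

Bargaining reaches the level where marginal profit last exceeds marginal dust damage.
That holds through level 3 (320 ≥ 286) but not at 4 (263 < 447).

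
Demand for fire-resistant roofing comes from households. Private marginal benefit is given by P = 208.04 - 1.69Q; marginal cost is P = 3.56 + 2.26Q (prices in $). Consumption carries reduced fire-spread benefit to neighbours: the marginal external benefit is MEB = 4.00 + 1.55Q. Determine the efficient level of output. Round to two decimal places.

Social marginal benefit = demand + MEB = 212.04 - 0.14Q.
Set SMB = MC: 212.04 - 0.14Q = 3.56 + 2.26Q → Q* = 86.8667.

Q* = 86.87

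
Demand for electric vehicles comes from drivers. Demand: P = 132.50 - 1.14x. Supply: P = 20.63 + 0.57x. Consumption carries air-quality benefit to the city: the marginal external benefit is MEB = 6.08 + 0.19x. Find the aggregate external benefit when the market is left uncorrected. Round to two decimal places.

Market equilibrium (private): 20.63 + 0.57x = 132.50 - 1.14x → x_m = 65.4211.
Total external benefit = ∫₀^{x_m} (6.08 + 0.19x) dx = 6.08×65.4211 + ½×0.19×65.4211² = 804.3527.

804.35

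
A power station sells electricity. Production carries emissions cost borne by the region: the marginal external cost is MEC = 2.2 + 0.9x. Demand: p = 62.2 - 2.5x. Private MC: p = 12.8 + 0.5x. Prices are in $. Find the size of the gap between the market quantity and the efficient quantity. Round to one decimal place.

4.4 units

Market equilibrium (private): 12.8 + 0.5x = 62.2 - 2.5x → x_m = 16.4667.
Social marginal cost = private MC + MEC = 15.0 + 1.4x.
Set SMC = demand: 15.0 + 1.4x = 62.2 - 2.5x → x* = 12.1026.
Gap = |16.4667 − 12.1026| = 4.3641.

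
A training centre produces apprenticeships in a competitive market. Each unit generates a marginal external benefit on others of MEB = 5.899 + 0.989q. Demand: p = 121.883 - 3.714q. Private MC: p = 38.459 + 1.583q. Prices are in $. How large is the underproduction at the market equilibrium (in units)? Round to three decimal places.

4.985 units

Market equilibrium (private): 38.459 + 1.583q = 121.883 - 3.714q → q_m = 15.7493.
Social marginal cost = private MC − MEB = 32.560 + 0.594q.
Set SMC = demand: 32.560 + 0.594q = 121.883 - 3.714q → q* = 20.7342.
Gap = |15.7493 − 20.7342| = 4.9849.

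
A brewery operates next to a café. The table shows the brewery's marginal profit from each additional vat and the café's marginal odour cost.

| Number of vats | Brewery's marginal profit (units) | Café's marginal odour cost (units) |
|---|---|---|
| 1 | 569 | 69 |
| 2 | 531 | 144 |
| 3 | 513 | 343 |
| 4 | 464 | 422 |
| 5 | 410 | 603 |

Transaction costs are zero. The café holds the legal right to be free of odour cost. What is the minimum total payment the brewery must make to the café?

Efficient level: marginal profit ≥ marginal odour cost through level 4, so k* = 4.
With the café holding the right, the brewery must at least compensate total damage at k*: 69 + 144 + 343 + 422 = 978.

978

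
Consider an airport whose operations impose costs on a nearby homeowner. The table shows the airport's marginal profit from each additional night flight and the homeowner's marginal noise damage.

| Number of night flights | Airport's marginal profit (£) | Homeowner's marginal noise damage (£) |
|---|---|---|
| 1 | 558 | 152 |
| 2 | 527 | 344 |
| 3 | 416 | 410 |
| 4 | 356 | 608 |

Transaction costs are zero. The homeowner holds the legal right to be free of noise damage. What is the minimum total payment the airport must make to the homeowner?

Efficient level: marginal profit ≥ marginal noise damage through level 3, so k* = 3.
With the homeowner holding the right, the airport must at least compensate total damage at k*: 152 + 344 + 410 = 906.

£906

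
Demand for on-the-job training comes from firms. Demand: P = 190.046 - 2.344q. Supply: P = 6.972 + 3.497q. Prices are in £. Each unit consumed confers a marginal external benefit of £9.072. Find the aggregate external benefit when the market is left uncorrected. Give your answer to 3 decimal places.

£284.343

Market equilibrium (private): 6.972 + 3.497q = 190.046 - 2.344q → q_m = 31.3429.
Total external benefit = MEB × q_m = 9.072 × 31.3429 = 284.3428.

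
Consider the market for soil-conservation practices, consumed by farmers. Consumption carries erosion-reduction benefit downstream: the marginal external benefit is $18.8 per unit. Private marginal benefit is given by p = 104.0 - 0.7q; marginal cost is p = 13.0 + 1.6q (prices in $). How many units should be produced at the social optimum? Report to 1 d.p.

q* = 47.7

Social marginal benefit = demand + MEB = 122.8 - 0.7q.
Set SMB = MC: 122.8 - 0.7q = 13.0 + 1.6q → q* = 47.7391.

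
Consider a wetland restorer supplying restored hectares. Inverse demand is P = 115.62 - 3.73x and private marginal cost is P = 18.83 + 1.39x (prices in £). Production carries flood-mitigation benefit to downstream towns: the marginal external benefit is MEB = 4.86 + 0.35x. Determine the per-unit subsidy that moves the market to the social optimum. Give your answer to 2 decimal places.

Social marginal cost = private MC − MEB = 13.97 + 1.04x.
Set SMC = demand: 13.97 + 1.04x = 115.62 - 3.73x → x* = 21.3103.
The Pigouvian subsidy equals MEB at x*: 4.86 + 0.35×21.3103 = 12.3186.

subsidy = £12.32 per unit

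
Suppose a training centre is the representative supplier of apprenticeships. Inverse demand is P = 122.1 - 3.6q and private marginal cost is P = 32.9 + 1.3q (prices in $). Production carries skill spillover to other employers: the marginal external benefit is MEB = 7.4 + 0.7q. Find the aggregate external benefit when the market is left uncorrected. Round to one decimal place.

$250.7

Market equilibrium (private): 32.9 + 1.3q = 122.1 - 3.6q → q_m = 18.2041.
Total external benefit = ∫₀^{q_m} (7.4 + 0.7q) dq = 7.4×18.2041 + ½×0.7×18.2041² = 250.6966.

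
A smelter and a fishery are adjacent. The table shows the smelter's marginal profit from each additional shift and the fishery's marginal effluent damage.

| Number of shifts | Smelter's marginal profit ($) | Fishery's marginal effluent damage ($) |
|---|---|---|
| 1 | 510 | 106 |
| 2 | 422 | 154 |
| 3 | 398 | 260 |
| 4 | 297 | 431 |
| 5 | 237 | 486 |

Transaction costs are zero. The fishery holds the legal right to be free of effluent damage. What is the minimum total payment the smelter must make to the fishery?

Efficient level: marginal profit ≥ marginal effluent damage through level 3, so k* = 3.
With the fishery holding the right, the smelter must at least compensate total damage at k*: 106 + 154 + 260 = 520.

$520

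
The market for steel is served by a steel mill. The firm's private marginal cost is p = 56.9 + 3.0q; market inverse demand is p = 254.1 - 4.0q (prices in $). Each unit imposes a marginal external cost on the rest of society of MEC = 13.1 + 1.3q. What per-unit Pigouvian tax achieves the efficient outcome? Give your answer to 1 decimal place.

tax = $41.9 per unit

Social marginal cost = private MC + MEC = 70.0 + 4.3q.
Set SMC = demand: 70.0 + 4.3q = 254.1 - 4.0q → q* = 22.1807.
The Pigouvian tax equals MEC at q*: 13.1 + 1.3×22.1807 = 41.9349.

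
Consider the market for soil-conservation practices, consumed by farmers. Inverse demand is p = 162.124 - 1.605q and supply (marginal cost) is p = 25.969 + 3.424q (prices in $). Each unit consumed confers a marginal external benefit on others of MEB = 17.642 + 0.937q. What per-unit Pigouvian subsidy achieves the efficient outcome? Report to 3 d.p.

subsidy = $52.859 per unit

Social marginal benefit = demand + MEB = 179.766 - 0.668q.
Set SMB = MC: 179.766 - 0.668q = 25.969 + 3.424q → q* = 37.5848.
The Pigouvian subsidy equals MEB at q*: 17.642 + 0.937×37.5848 = 52.8590.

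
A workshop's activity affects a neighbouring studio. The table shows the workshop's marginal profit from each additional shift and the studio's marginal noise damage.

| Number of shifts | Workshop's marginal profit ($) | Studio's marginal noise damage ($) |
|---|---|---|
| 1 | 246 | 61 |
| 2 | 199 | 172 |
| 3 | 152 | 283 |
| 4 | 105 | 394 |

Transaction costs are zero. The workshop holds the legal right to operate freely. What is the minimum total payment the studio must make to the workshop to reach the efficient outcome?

$257

Left alone the workshop would choose level 4 (marginal profit stays positive).
Efficient level: k* = 2 (marginal profit ≥ marginal noise damage through 2).
The studio must at least cover the workshop's forgone profit from cutting 4→2: 152 + 105 = 257.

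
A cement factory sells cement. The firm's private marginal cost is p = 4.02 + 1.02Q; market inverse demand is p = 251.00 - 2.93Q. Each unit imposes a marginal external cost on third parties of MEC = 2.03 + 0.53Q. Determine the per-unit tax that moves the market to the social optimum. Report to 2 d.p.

tax = 31.01 per unit

Social marginal cost = private MC + MEC = 6.05 + 1.55Q.
Set SMC = demand: 6.05 + 1.55Q = 251.00 - 2.93Q → Q* = 54.6763.
The Pigouvian tax equals MEC at Q*: 2.03 + 0.53×54.6763 = 31.0084.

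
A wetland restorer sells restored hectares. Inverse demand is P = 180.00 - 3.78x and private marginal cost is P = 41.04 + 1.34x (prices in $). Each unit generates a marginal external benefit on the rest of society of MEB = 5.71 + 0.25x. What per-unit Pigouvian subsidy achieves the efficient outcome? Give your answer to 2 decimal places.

subsidy = $13.14 per unit

Social marginal cost = private MC − MEB = 35.33 + 1.09x.
Set SMC = demand: 35.33 + 1.09x = 180.00 - 3.78x → x* = 29.7064.
The Pigouvian subsidy equals MEB at x*: 5.71 + 0.25×29.7064 = 13.1366.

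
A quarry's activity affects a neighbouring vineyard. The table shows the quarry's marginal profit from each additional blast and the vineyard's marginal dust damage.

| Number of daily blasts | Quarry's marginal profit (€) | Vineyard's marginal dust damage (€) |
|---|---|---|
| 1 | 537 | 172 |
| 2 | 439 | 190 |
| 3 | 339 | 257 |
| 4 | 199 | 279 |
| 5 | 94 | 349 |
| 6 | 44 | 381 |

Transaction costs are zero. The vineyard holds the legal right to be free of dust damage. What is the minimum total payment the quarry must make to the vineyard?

Efficient level: marginal profit ≥ marginal dust damage through level 3, so k* = 3.
With the vineyard holding the right, the quarry must at least compensate total damage at k*: 172 + 190 + 257 = 619.

€619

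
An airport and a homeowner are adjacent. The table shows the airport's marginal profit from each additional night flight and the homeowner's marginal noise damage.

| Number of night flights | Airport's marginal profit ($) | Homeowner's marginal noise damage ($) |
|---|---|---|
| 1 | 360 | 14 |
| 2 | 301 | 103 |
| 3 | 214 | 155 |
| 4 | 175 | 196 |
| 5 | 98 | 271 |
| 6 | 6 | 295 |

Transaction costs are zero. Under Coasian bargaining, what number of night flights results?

3

Bargaining reaches the level where marginal profit last exceeds marginal noise damage.
That holds through level 3 (214 ≥ 155) but not at 4 (175 < 196).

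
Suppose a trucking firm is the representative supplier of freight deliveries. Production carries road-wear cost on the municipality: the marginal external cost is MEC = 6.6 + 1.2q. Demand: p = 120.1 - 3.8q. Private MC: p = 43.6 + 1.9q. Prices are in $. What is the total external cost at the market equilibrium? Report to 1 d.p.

Market equilibrium (private): 43.6 + 1.9q = 120.1 - 3.8q → q_m = 13.4211.
Total external cost = ∫₀^{q_m} (6.6 + 1.2q) dq = 6.6×13.4211 + ½×1.2×13.4211² = 196.6548.

$196.7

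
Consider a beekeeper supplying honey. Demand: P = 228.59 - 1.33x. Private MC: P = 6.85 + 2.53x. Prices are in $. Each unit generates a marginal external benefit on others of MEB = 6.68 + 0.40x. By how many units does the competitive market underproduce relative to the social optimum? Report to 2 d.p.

8.57 units

Market equilibrium (private): 6.85 + 2.53x = 228.59 - 1.33x → x_m = 57.4456.
Social marginal cost = private MC − MEB = 0.17 + 2.13x.
Set SMC = demand: 0.17 + 2.13x = 228.59 - 1.33x → x* = 66.0173.
Gap = |57.4456 − 66.0173| = 8.5717.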